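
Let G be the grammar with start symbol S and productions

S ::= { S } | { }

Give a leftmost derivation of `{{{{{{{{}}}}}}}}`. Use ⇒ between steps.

S⇒{S}⇒{{S}}⇒{{{S}}}⇒{{{{S}}}}⇒{{{{{S}}}}}⇒{{{{{{S}}}}}}⇒{{{{{{{S}}}}}}}⇒{{{{{{{{}}}}}}}}

S ⇒ {S}   [S ::= { S }]
{S} ⇒ {{S}}   [S ::= { S }]
{{S}} ⇒ {{{S}}}   [S ::= { S }]
{{{S}}} ⇒ {{{{S}}}}   [S ::= { S }]
{{{{S}}}} ⇒ {{{{{S}}}}}   [S ::= { S }]
{{{{{S}}}}} ⇒ {{{{{{S}}}}}}   [S ::= { S }]
{{{{{{S}}}}}} ⇒ {{{{{{{S}}}}}}}   [S ::= { S }]
{{{{{{{S}}}}}}} ⇒ {{{{{{{{}}}}}}}}   [S ::= { }]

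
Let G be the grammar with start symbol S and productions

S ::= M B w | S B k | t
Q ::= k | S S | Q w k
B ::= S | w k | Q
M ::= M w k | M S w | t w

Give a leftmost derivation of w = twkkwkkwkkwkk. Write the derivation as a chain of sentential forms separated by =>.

S => SBk => SBkBk => SBkBkBk => SBkBkBkBk => tBkBkBkBk => twkkBkBkBk => twkkwkkBkBk => twkkwkkwkkBk => twkkwkkwkkwkk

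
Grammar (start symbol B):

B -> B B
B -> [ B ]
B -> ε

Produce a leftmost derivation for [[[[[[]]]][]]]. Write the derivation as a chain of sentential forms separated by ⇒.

B ⇒ BB ⇒ [B]B ⇒ [[B]]B ⇒ [[BB]]B ⇒ [[[B]B]]B ⇒ [[[[B]]B]]B ⇒ [[[[[B]]]B]]B ⇒ [[[[[[B]]]]B]]B ⇒ [[[[[[]]]]B]]B ⇒ [[[[[[]]]][B]]]B ⇒ [[[[[[]]]][]]]B ⇒ [[[[[[]]]][]]]

B ⇒ BB   [B -> B B]
BB ⇒ [B]B   [B -> [ B ]]
[B]B ⇒ [[B]]B   [B -> [ B ]]
[[B]]B ⇒ [[BB]]B   [B -> B B]
[[BB]]B ⇒ [[[B]B]]B   [B -> [ B ]]
[[[B]B]]B ⇒ [[[[B]]B]]B   [B -> [ B ]]
[[[[B]]B]]B ⇒ [[[[[B]]]B]]B   [B -> [ B ]]
[[[[[B]]]B]]B ⇒ [[[[[[B]]]]B]]B   [B -> [ B ]]
[[[[[[B]]]]B]]B ⇒ [[[[[[]]]]B]]B   [B -> ε]
[[[[[[]]]]B]]B ⇒ [[[[[[]]]][B]]]B   [B -> [ B ]]
[[[[[[]]]][B]]]B ⇒ [[[[[[]]]][]]]B   [B -> ε]
[[[[[[]]]][]]]B ⇒ [[[[[[]]]][]]]   [B -> ε]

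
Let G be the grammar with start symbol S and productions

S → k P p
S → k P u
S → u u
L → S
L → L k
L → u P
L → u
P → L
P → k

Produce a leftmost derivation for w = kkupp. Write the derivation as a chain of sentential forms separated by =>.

S => kPp   [S → k P p]
kPp => kLp   [P → L]
kLp => kSp   [L → S]
kSp => kkPpp   [S → k P p]
kkPpp => kkLpp   [P → L]
kkLpp => kkupp   [L → u]

S => kPp => kLp => kSp => kkPpp => kkLpp => kkupp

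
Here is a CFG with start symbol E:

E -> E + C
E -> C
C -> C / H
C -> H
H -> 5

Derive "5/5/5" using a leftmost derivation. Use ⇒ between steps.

E ⇒ C   [E -> C]
C ⇒ C/H   [C -> C / H]
C/H ⇒ C/H/H   [C -> C / H]
C/H/H ⇒ H/H/H   [C -> H]
H/H/H ⇒ 5/H/H   [H -> 5]
5/H/H ⇒ 5/5/H   [H -> 5]
5/5/H ⇒ 5/5/5   [H -> 5]

E⇒C⇒C/H⇒C/H/H⇒H/H/H⇒5/H/H⇒5/5/H⇒5/5/5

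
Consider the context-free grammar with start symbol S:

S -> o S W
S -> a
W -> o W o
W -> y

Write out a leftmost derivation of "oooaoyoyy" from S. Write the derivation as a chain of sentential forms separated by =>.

S => oSW   [S -> o S W]
oSW => ooSWW   [S -> o S W]
ooSWW => oooSWWW   [S -> o S W]
oooSWWW => oooaWWW   [S -> a]
oooaWWW => oooaoWoWW   [W -> o W o]
oooaoWoWW => oooaoyoWW   [W -> y]
oooaoyoWW => oooaoyoyW   [W -> y]
oooaoyoyW => oooaoyoyy   [W -> y]

S=>oSW=>ooSWW=>oooSWWW=>oooaWWW=>oooaoWoWW=>oooaoyoWW=>oooaoyoyW=>oooaoyoyy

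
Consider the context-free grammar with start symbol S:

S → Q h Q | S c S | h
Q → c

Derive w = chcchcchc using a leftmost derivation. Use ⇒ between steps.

S⇒ScS⇒QhQcS⇒chQcS⇒chccS⇒chccScS⇒chcchcS⇒chcchcQhQ⇒chcchcchQ⇒chcchcchc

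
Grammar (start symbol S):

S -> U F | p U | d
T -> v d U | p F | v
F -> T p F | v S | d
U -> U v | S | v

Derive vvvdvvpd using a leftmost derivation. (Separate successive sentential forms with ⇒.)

S ⇒ UF   [S -> U F]
UF ⇒ UvF   [U -> U v]
UvF ⇒ vvF   [U -> v]
vvF ⇒ vvTpF   [F -> T p F]
vvTpF ⇒ vvvdUpF   [T -> v d U]
vvvdUpF ⇒ vvvdUvpF   [U -> U v]
vvvdUvpF ⇒ vvvdvvpF   [U -> v]
vvvdvvpF ⇒ vvvdvvpd   [F -> d]

S ⇒ UF ⇒ UvF ⇒ vvF ⇒ vvTpF ⇒ vvvdUpF ⇒ vvvdUvpF ⇒ vvvdvvpF ⇒ vvvdvvpd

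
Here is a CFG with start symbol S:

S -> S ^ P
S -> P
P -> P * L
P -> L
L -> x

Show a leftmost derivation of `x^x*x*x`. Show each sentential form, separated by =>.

S => S^P   [S -> S ^ P]
S^P => P^P   [S -> P]
P^P => L^P   [P -> L]
L^P => x^P   [L -> x]
x^P => x^P*L   [P -> P * L]
x^P*L => x^P*L*L   [P -> P * L]
x^P*L*L => x^L*L*L   [P -> L]
x^L*L*L => x^x*L*L   [L -> x]
x^x*L*L => x^x*x*L   [L -> x]
x^x*x*L => x^x*x*x   [L -> x]

S => S^P => P^P => L^P => x^P => x^P*L => x^P*L*L => x^L*L*L => x^x*L*L => x^x*x*L => x^x*x*x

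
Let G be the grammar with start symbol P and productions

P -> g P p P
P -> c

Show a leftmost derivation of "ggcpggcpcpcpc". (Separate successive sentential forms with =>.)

P => gPpP => ggPpPpP => ggcpPpP => ggcpgPpPpP => ggcpggPpPpPpP => ggcpggcpPpPpP => ggcpggcpcpPpP => ggcpggcpcpcpP => ggcpggcpcpcpc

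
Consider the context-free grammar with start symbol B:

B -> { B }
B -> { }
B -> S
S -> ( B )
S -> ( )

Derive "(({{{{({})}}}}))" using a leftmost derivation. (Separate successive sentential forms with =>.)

B=>S=>(B)=>(S)=>((B))=>(({B}))=>(({{B}}))=>(({{{B}}}))=>(({{{{B}}}}))=>(({{{{S}}}}))=>(({{{{(B)}}}}))=>(({{{{({})}}}}))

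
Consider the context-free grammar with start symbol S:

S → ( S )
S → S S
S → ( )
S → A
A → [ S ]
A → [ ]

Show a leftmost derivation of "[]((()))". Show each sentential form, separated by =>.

S => SS => AS => []S => [](S) => []((S)) => []((()))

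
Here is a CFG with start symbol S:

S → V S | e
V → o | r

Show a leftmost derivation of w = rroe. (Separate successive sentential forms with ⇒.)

S ⇒ VS   [S → V S]
VS ⇒ rS   [V → r]
rS ⇒ rVS   [S → V S]
rVS ⇒ rrS   [V → r]
rrS ⇒ rrVS   [S → V S]
rrVS ⇒ rroS   [V → o]
rroS ⇒ rroe   [S → e]

S ⇒ VS ⇒ rS ⇒ rVS ⇒ rrS ⇒ rrVS ⇒ rroS ⇒ rroe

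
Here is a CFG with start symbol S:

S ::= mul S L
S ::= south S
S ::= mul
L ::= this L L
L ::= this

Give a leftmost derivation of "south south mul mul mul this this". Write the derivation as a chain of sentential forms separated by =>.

S => south S => south south S => south south mul S L => south south mul mul S L L => south south mul mul mul L L => south south mul mul mul this L => south south mul mul mul this this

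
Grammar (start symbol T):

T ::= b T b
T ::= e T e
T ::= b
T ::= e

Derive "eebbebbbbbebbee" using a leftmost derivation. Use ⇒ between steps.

T ⇒ eTe   [T ::= e T e]
eTe ⇒ eeTee   [T ::= e T e]
eeTee ⇒ eebTbee   [T ::= b T b]
eebTbee ⇒ eebbTbbee   [T ::= b T b]
eebbTbbee ⇒ eebbeTebbee   [T ::= e T e]
eebbeTebbee ⇒ eebbebTbebbee   [T ::= b T b]
eebbebTbebbee ⇒ eebbebbTbbebbee   [T ::= b T b]
eebbebbTbbebbee ⇒ eebbebbbbbebbee   [T ::= b]

T ⇒ eTe ⇒ eeTee ⇒ eebTbee ⇒ eebbTbbee ⇒ eebbeTebbee ⇒ eebbebTbebbee ⇒ eebbebbTbbebbee ⇒ eebbebbbbbebbee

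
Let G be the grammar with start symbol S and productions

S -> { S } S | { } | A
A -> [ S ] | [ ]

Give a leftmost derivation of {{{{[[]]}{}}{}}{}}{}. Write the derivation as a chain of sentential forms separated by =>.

S => {S}S => {{S}S}S => {{{S}S}S}S => {{{{S}S}S}S}S => {{{{A}S}S}S}S => {{{{[S]}S}S}S}S => {{{{[A]}S}S}S}S => {{{{[[]]}S}S}S}S => {{{{[[]]}{}}S}S}S => {{{{[[]]}{}}{}}S}S => {{{{[[]]}{}}{}}{}}S => {{{{[[]]}{}}{}}{}}{}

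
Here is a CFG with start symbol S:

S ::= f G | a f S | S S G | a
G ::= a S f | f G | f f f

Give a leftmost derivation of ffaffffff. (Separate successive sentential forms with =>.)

S=>fG=>ffG=>ffaSf=>ffafGf=>ffaffGf=>ffaffffff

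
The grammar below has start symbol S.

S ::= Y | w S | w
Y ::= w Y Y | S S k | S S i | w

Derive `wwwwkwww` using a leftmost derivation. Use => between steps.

S => wS   [S ::= w S]
wS => wY   [S ::= Y]
wY => wwYY   [Y ::= w Y Y]
wwYY => wwSSkY   [Y ::= S S k]
wwSSkY => wwwSkY   [S ::= w]
wwwSkY => wwwwkY   [S ::= w]
wwwwkY => wwwwkwYY   [Y ::= w Y Y]
wwwwkwYY => wwwwkwwY   [Y ::= w]
wwwwkwwY => wwwwkwww   [Y ::= w]

S=>wS=>wY=>wwYY=>wwSSkY=>wwwSkY=>wwwwkY=>wwwwkwYY=>wwwwkwwY=>wwwwkwww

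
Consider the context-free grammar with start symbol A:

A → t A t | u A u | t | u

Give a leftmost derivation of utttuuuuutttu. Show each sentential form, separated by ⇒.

A⇒uAu⇒utAtu⇒uttAttu⇒utttAtttu⇒utttuAutttu⇒utttuuAuutttu⇒utttuuuuutttu

A ⇒ uAu   [A → u A u]
uAu ⇒ utAtu   [A → t A t]
utAtu ⇒ uttAttu   [A → t A t]
uttAttu ⇒ utttAtttu   [A → t A t]
utttAtttu ⇒ utttuAutttu   [A → u A u]
utttuAutttu ⇒ utttuuAuutttu   [A → u A u]
utttuuAuutttu ⇒ utttuuuuutttu   [A → u]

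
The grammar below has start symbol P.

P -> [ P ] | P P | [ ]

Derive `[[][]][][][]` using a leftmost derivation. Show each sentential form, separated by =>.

P => PP   [P -> P P]
PP => PPP   [P -> P P]
PPP => [P]PP   [P -> [ P ]]
[P]PP => [PP]PP   [P -> P P]
[PP]PP => [[]P]PP   [P -> [ ]]
[[]P]PP => [[][]]PP   [P -> [ ]]
[[][]]PP => [[][]]PPP   [P -> P P]
[[][]]PPP => [[][]][]PP   [P -> [ ]]
[[][]][]PP => [[][]][][]P   [P -> [ ]]
[[][]][][]P => [[][]][][][]   [P -> [ ]]

P => PP => PPP => [P]PP => [PP]PP => [[]P]PP => [[][]]PP => [[][]]PPP => [[][]][]PP => [[][]][][]P => [[][]][][][]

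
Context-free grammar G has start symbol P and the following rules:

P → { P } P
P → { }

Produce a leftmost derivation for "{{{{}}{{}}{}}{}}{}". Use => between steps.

P => {P}P => {{P}P}P => {{{P}P}P}P => {{{{}}P}P}P => {{{{}}{P}P}P}P => {{{{}}{{}}P}P}P => {{{{}}{{}}{}}P}P => {{{{}}{{}}{}}{}}P => {{{{}}{{}}{}}{}}{}

P => {P}P   [P → { P } P]
{P}P => {{P}P}P   [P → { P } P]
{{P}P}P => {{{P}P}P}P   [P → { P } P]
{{{P}P}P}P => {{{{}}P}P}P   [P → { }]
{{{{}}P}P}P => {{{{}}{P}P}P}P   [P → { P } P]
{{{{}}{P}P}P}P => {{{{}}{{}}P}P}P   [P → { }]
{{{{}}{{}}P}P}P => {{{{}}{{}}{}}P}P   [P → { }]
{{{{}}{{}}{}}P}P => {{{{}}{{}}{}}{}}P   [P → { }]
{{{{}}{{}}{}}{}}P => {{{{}}{{}}{}}{}}{}   [P → { }]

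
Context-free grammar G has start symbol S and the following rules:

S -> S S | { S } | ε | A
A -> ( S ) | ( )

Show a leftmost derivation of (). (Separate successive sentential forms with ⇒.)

S ⇒ SS ⇒ SSS ⇒ SSSS ⇒ ASSS ⇒ (S)SSS ⇒ ()SSS ⇒ ()SS ⇒ ()S ⇒ ()

S ⇒ SS   [S -> S S]
SS ⇒ SSS   [S -> S S]
SSS ⇒ SSSS   [S -> S S]
SSSS ⇒ ASSS   [S -> A]
ASSS ⇒ (S)SSS   [A -> ( S )]
(S)SSS ⇒ ()SSS   [S -> ε]
()SSS ⇒ ()SS   [S -> ε]
()SS ⇒ ()S   [S -> ε]
()S ⇒ ()   [S -> ε]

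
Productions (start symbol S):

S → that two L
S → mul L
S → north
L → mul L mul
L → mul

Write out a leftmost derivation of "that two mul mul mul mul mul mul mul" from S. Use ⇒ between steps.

S ⇒ that two L ⇒ that two mul L mul ⇒ that two mul mul L mul mul ⇒ that two mul mul mul L mul mul mul ⇒ that two mul mul mul mul mul mul mul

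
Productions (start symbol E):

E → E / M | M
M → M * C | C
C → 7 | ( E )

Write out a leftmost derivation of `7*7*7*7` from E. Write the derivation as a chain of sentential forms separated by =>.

E => M   [E → M]
M => M*C   [M → M * C]
M*C => M*C*C   [M → M * C]
M*C*C => M*C*C*C   [M → M * C]
M*C*C*C => C*C*C*C   [M → C]
C*C*C*C => 7*C*C*C   [C → 7]
7*C*C*C => 7*7*C*C   [C → 7]
7*7*C*C => 7*7*7*C   [C → 7]
7*7*7*C => 7*7*7*7   [C → 7]

E => M => M*C => M*C*C => M*C*C*C => C*C*C*C => 7*C*C*C => 7*7*C*C => 7*7*7*C => 7*7*7*7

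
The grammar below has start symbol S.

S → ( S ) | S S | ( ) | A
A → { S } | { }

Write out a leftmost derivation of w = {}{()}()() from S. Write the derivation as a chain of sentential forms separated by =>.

S => SS   [S → S S]
SS => SSS   [S → S S]
SSS => SSSS   [S → S S]
SSSS => ASSS   [S → A]
ASSS => {}SSS   [A → { }]
{}SSS => {}ASS   [S → A]
{}ASS => {}{S}SS   [A → { S }]
{}{S}SS => {}{()}SS   [S → ( )]
{}{()}SS => {}{()}()S   [S → ( )]
{}{()}()S => {}{()}()()   [S → ( )]

S=>SS=>SSS=>SSSS=>ASSS=>{}SSS=>{}ASS=>{}{S}SS=>{}{()}SS=>{}{()}()S=>{}{()}()()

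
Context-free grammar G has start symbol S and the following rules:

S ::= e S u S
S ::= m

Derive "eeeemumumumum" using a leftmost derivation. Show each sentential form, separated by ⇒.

S ⇒ eSuS ⇒ eeSuSuS ⇒ eeeSuSuSuS ⇒ eeeeSuSuSuSuS ⇒ eeeemuSuSuSuS ⇒ eeeemumuSuSuS ⇒ eeeemumumuSuS ⇒ eeeemumumumuS ⇒ eeeemumumumum

S ⇒ eSuS   [S ::= e S u S]
eSuS ⇒ eeSuSuS   [S ::= e S u S]
eeSuSuS ⇒ eeeSuSuSuS   [S ::= e S u S]
eeeSuSuSuS ⇒ eeeeSuSuSuSuS   [S ::= e S u S]
eeeeSuSuSuSuS ⇒ eeeemuSuSuSuS   [S ::= m]
eeeemuSuSuSuS ⇒ eeeemumuSuSuS   [S ::= m]
eeeemumuSuSuS ⇒ eeeemumumuSuS   [S ::= m]
eeeemumumuSuS ⇒ eeeemumumumuS   [S ::= m]
eeeemumumumuS ⇒ eeeemumumumum   [S ::= m]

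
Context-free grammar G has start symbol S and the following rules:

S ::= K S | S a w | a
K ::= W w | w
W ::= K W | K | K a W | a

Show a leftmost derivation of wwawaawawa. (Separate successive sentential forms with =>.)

S => KS   [S ::= K S]
KS => WwS   [K ::= W w]
WwS => KWwS   [W ::= K W]
KWwS => WwWwS   [K ::= W w]
WwWwS => KWwWwS   [W ::= K W]
KWwWwS => wWwWwS   [K ::= w]
wWwWwS => wKaWwWwS   [W ::= K a W]
wKaWwWwS => wWwaWwWwS   [K ::= W w]
wWwaWwWwS => wKWwaWwWwS   [W ::= K W]
wKWwaWwWwS => wwWwaWwWwS   [K ::= w]
wwWwaWwWwS => wwawaWwWwS   [W ::= a]
wwawaWwWwS => wwawaawWwS   [W ::= a]
wwawaawWwS => wwawaawawS   [W ::= a]
wwawaawawS => wwawaawawa   [S ::= a]

S => KS => WwS => KWwS => WwWwS => KWwWwS => wWwWwS => wKaWwWwS => wWwaWwWwS => wKWwaWwWwS => wwWwaWwWwS => wwawaWwWwS => wwawaawWwS => wwawaawawS => wwawaawawa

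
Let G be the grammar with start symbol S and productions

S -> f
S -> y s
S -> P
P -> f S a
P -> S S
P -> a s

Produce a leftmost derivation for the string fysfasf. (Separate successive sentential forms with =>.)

S => P   [S -> P]
P => SS   [P -> S S]
SS => PS   [S -> P]
PS => SSS   [P -> S S]
SSS => PSS   [S -> P]
PSS => SSSS   [P -> S S]
SSSS => PSSS   [S -> P]
PSSS => SSSSS   [P -> S S]
SSSSS => fSSSS   [S -> f]
fSSSS => fysSSS   [S -> y s]
fysSSS => fysfSS   [S -> f]
fysfSS => fysfPS   [S -> P]
fysfPS => fysfasS   [P -> a s]
fysfasS => fysfasf   [S -> f]

S => P => SS => PS => SSS => PSS => SSSS => PSSS => SSSSS => fSSSS => fysSSS => fysfSS => fysfPS => fysfasS => fysfasf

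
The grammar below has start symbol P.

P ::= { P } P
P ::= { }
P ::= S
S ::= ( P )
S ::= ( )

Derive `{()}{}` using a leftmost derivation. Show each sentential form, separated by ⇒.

P⇒{P}P⇒{S}P⇒{()}P⇒{()}{}

P ⇒ {P}P   [P ::= { P } P]
{P}P ⇒ {S}P   [P ::= S]
{S}P ⇒ {()}P   [S ::= ( )]
{()}P ⇒ {()}{}   [P ::= { }]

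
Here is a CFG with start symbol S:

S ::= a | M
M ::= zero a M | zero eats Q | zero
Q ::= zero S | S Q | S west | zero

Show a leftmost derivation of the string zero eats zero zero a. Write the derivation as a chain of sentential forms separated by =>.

S => M   [S ::= M]
M => zero eats Q   [M ::= zero eats Q]
zero eats Q => zero eats S Q   [Q ::= S Q]
zero eats S Q => zero eats M Q   [S ::= M]
zero eats M Q => zero eats zero Q   [M ::= zero]
zero eats zero Q => zero eats zero zero S   [Q ::= zero S]
zero eats zero zero S => zero eats zero zero a   [S ::= a]

S => M => zero eats Q => zero eats S Q => zero eats M Q => zero eats zero Q => zero eats zero zero S => zero eats zero zero a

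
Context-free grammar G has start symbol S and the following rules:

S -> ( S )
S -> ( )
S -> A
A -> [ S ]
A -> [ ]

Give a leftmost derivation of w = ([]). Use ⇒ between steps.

S ⇒ (S) ⇒ (A) ⇒ ([])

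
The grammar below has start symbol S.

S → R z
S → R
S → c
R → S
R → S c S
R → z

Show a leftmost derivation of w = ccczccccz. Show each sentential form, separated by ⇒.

S ⇒ Rz ⇒ ScSz ⇒ RcSz ⇒ ScScSz ⇒ ccScSz ⇒ ccRzcSz ⇒ ccSzcSz ⇒ ccczcSz ⇒ ccczcRz ⇒ ccczcScSz ⇒ ccczcccSz ⇒ ccczccccz

S ⇒ Rz   [S → R z]
Rz ⇒ ScSz   [R → S c S]
ScSz ⇒ RcSz   [S → R]
RcSz ⇒ ScScSz   [R → S c S]
ScScSz ⇒ ccScSz   [S → c]
ccScSz ⇒ ccRzcSz   [S → R z]
ccRzcSz ⇒ ccSzcSz   [R → S]
ccSzcSz ⇒ ccczcSz   [S → c]
ccczcSz ⇒ ccczcRz   [S → R]
ccczcRz ⇒ ccczcScSz   [R → S c S]
ccczcScSz ⇒ ccczcccSz   [S → c]
ccczcccSz ⇒ ccczccccz   [S → c]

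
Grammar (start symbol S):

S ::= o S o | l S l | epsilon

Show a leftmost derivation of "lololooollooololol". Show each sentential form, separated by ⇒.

S ⇒ lSl ⇒ loSol ⇒ lolSlol ⇒ loloSolol ⇒ lololSlolol ⇒ lololoSololol ⇒ lololooSoololol ⇒ lololoooSooololol ⇒ lololooolSlooololol ⇒ lololooollooololol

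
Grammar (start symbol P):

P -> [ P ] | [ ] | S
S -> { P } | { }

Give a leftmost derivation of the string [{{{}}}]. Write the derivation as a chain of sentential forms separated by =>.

P => [P] => [S] => [{P}] => [{S}] => [{{P}}] => [{{S}}] => [{{{}}}]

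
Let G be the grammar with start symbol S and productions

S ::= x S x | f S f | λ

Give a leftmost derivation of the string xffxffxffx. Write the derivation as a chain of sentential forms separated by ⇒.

S ⇒ xSx ⇒ xfSfx ⇒ xffSffx ⇒ xffxSxffx ⇒ xffxfSfxffx ⇒ xffxffxffx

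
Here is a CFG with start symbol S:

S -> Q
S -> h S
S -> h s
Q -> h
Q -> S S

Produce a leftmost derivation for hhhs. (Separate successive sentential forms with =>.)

S => hS   [S -> h S]
hS => hQ   [S -> Q]
hQ => hSS   [Q -> S S]
hSS => hQS   [S -> Q]
hQS => hhS   [Q -> h]
hhS => hhhs   [S -> h s]

S=>hS=>hQ=>hSS=>hQS=>hhS=>hhhs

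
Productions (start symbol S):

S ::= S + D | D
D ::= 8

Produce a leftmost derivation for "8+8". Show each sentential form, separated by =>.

S=>S+D=>D+D=>8+D=>8+8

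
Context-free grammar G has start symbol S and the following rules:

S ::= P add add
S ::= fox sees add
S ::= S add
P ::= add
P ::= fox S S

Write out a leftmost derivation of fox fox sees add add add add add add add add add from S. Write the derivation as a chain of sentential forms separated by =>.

S => S add => P add add add => fox S S add add add => fox fox sees add S add add add => fox fox sees add S add add add add => fox fox sees add S add add add add add => fox fox sees add P add add add add add add add => fox fox sees add add add add add add add add add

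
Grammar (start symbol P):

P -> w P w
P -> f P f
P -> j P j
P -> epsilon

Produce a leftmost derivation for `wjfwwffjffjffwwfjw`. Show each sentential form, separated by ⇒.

P ⇒ wPw ⇒ wjPjw ⇒ wjfPfjw ⇒ wjfwPwfjw ⇒ wjfwwPwwfjw ⇒ wjfwwfPfwwfjw ⇒ wjfwwffPffwwfjw ⇒ wjfwwffjPjffwwfjw ⇒ wjfwwffjfPfjffwwfjw ⇒ wjfwwffjffjffwwfjw

P ⇒ wPw   [P -> w P w]
wPw ⇒ wjPjw   [P -> j P j]
wjPjw ⇒ wjfPfjw   [P -> f P f]
wjfPfjw ⇒ wjfwPwfjw   [P -> w P w]
wjfwPwfjw ⇒ wjfwwPwwfjw   [P -> w P w]
wjfwwPwwfjw ⇒ wjfwwfPfwwfjw   [P -> f P f]
wjfwwfPfwwfjw ⇒ wjfwwffPffwwfjw   [P -> f P f]
wjfwwffPffwwfjw ⇒ wjfwwffjPjffwwfjw   [P -> j P j]
wjfwwffjPjffwwfjw ⇒ wjfwwffjfPfjffwwfjw   [P -> f P f]
wjfwwffjfPfjffwwfjw ⇒ wjfwwffjffjffwwfjw   [P -> epsilon]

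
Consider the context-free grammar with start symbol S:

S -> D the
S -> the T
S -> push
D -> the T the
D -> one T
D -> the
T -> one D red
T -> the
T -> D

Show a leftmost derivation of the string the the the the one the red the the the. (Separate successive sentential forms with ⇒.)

S ⇒ the T ⇒ the D ⇒ the the T the ⇒ the the D the ⇒ the the the T the the ⇒ the the the D the the ⇒ the the the the T the the the ⇒ the the the the one D red the the the ⇒ the the the the one the red the the the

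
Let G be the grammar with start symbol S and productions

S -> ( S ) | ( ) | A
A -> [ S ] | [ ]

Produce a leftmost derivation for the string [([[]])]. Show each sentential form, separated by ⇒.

S ⇒ A ⇒ [S] ⇒ [(S)] ⇒ [(A)] ⇒ [([S])] ⇒ [([A])] ⇒ [([[]])]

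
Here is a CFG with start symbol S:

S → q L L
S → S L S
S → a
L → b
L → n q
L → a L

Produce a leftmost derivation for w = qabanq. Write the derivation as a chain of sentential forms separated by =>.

S => qLL   [S → q L L]
qLL => qaLL   [L → a L]
qaLL => qabL   [L → b]
qabL => qabaL   [L → a L]
qabaL => qabanq   [L → n q]

S => qLL => qaLL => qabL => qabaL => qabanq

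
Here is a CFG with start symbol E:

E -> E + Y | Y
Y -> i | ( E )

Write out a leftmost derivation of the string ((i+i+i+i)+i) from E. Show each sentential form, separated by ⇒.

E ⇒ Y   [E -> Y]
Y ⇒ (E)   [Y -> ( E )]
(E) ⇒ (E+Y)   [E -> E + Y]
(E+Y) ⇒ (Y+Y)   [E -> Y]
(Y+Y) ⇒ ((E)+Y)   [Y -> ( E )]
((E)+Y) ⇒ ((E+Y)+Y)   [E -> E + Y]
((E+Y)+Y) ⇒ ((E+Y+Y)+Y)   [E -> E + Y]
((E+Y+Y)+Y) ⇒ ((E+Y+Y+Y)+Y)   [E -> E + Y]
((E+Y+Y+Y)+Y) ⇒ ((Y+Y+Y+Y)+Y)   [E -> Y]
((Y+Y+Y+Y)+Y) ⇒ ((i+Y+Y+Y)+Y)   [Y -> i]
((i+Y+Y+Y)+Y) ⇒ ((i+i+Y+Y)+Y)   [Y -> i]
((i+i+Y+Y)+Y) ⇒ ((i+i+i+Y)+Y)   [Y -> i]
((i+i+i+Y)+Y) ⇒ ((i+i+i+i)+Y)   [Y -> i]
((i+i+i+i)+Y) ⇒ ((i+i+i+i)+i)   [Y -> i]

E ⇒ Y ⇒ (E) ⇒ (E+Y) ⇒ (Y+Y) ⇒ ((E)+Y) ⇒ ((E+Y)+Y) ⇒ ((E+Y+Y)+Y) ⇒ ((E+Y+Y+Y)+Y) ⇒ ((Y+Y+Y+Y)+Y) ⇒ ((i+Y+Y+Y)+Y) ⇒ ((i+i+Y+Y)+Y) ⇒ ((i+i+i+Y)+Y) ⇒ ((i+i+i+i)+Y) ⇒ ((i+i+i+i)+i)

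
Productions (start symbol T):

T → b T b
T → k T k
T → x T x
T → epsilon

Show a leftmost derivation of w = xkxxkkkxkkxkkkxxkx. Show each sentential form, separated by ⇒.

T ⇒ xTx ⇒ xkTkx ⇒ xkxTxkx ⇒ xkxxTxxkx ⇒ xkxxkTkxxkx ⇒ xkxxkkTkkxxkx ⇒ xkxxkkkTkkkxxkx ⇒ xkxxkkkxTxkkkxxkx ⇒ xkxxkkkxkTkxkkkxxkx ⇒ xkxxkkkxkkxkkkxxkx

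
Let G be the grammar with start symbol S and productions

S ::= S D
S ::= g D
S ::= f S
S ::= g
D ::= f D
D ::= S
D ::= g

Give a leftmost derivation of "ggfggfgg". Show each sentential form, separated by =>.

S => SD => gDD => gSD => ggDD => ggfDD => ggfSD => ggfgDD => ggfgSD => ggfgSDD => ggfggDD => ggfggSD => ggfggfSD => ggfggfgD => ggfggfgg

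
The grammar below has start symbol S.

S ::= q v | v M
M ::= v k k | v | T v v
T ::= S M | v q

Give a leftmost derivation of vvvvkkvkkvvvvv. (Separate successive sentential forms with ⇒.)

S ⇒ vM   [S ::= v M]
vM ⇒ vTvv   [M ::= T v v]
vTvv ⇒ vSMvv   [T ::= S M]
vSMvv ⇒ vvMMvv   [S ::= v M]
vvMMvv ⇒ vvTvvMvv   [M ::= T v v]
vvTvvMvv ⇒ vvSMvvMvv   [T ::= S M]
vvSMvvMvv ⇒ vvvMMvvMvv   [S ::= v M]
vvvMMvvMvv ⇒ vvvvkkMvvMvv   [M ::= v k k]
vvvvkkMvvMvv ⇒ vvvvkkvkkvvMvv   [M ::= v k k]
vvvvkkvkkvvMvv ⇒ vvvvkkvkkvvvvv   [M ::= v]

S ⇒ vM ⇒ vTvv ⇒ vSMvv ⇒ vvMMvv ⇒ vvTvvMvv ⇒ vvSMvvMvv ⇒ vvvMMvvMvv ⇒ vvvvkkMvvMvv ⇒ vvvvkkvkkvvMvv ⇒ vvvvkkvkkvvvvv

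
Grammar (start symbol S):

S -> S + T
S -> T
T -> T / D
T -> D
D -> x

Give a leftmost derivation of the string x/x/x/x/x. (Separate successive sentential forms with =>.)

S => T => T/D => T/D/D => T/D/D/D => T/D/D/D/D => D/D/D/D/D => x/D/D/D/D => x/x/D/D/D => x/x/x/D/D => x/x/x/x/D => x/x/x/x/x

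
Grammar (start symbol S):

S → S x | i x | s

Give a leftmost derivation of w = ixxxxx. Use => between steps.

S => Sx   [S → S x]
Sx => Sxx   [S → S x]
Sxx => Sxxx   [S → S x]
Sxxx => Sxxxx   [S → S x]
Sxxxx => ixxxxx   [S → i x]

S => Sx => Sxx => Sxxx => Sxxxx => ixxxxx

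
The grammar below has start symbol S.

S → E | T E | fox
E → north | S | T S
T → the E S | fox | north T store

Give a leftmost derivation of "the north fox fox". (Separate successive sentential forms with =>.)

S => E   [S → E]
E => T S   [E → T S]
T S => the E S S   [T → the E S]
the E S S => the north S S   [E → north]
the north S S => the north fox S   [S → fox]
the north fox S => the north fox fox   [S → fox]

S => E => T S => the E S S => the north S S => the north fox S => the north fox fox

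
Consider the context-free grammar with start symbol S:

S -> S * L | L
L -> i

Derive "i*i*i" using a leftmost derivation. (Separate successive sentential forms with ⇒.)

S⇒S*L⇒S*L*L⇒L*L*L⇒i*L*L⇒i*i*L⇒i*i*i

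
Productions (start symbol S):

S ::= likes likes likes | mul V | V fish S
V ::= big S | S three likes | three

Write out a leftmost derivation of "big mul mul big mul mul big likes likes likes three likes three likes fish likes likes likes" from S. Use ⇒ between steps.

S ⇒ V fish S ⇒ big S fish S ⇒ big mul V fish S ⇒ big mul S three likes fish S ⇒ big mul mul V three likes fish S ⇒ big mul mul big S three likes fish S ⇒ big mul mul big mul V three likes fish S ⇒ big mul mul big mul S three likes three likes fish S ⇒ big mul mul big mul mul V three likes three likes fish S ⇒ big mul mul big mul mul big S three likes three likes fish S ⇒ big mul mul big mul mul big likes likes likes three likes three likes fish S ⇒ big mul mul big mul mul big likes likes likes three likes three likes fish likes likes likes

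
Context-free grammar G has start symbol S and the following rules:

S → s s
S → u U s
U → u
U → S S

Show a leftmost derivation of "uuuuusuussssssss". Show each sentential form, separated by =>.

S => uUs => uSSs => uuUsSs => uuSSsSs => uuuUsSsSs => uuuSSsSsSs => uuuuUsSsSsSs => uuuuusSsSsSs => uuuuusuUssSsSs => uuuuusuussSsSs => uuuuusuusssssSs => uuuuusuussssssss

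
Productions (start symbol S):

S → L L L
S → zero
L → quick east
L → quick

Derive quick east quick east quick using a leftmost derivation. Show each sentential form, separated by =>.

S => L L L => quick east L L => quick east quick east L => quick east quick east quick

S => L L L   [S → L L L]
L L L => quick east L L   [L → quick east]
quick east L L => quick east quick east L   [L → quick east]
quick east quick east L => quick east quick east quick   [L → quick]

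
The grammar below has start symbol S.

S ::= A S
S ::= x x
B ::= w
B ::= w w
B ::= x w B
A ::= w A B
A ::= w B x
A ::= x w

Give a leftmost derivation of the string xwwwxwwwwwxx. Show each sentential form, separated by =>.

S => AS   [S ::= A S]
AS => xwS   [A ::= x w]
xwS => xwAS   [S ::= A S]
xwAS => xwwABS   [A ::= w A B]
xwwABS => xwwwABBS   [A ::= w A B]
xwwwABBS => xwwwxwBBS   [A ::= x w]
xwwwxwBBS => xwwwxwwwBS   [B ::= w w]
xwwwxwwwBS => xwwwxwwwwwS   [B ::= w w]
xwwwxwwwwwS => xwwwxwwwwwxx   [S ::= x x]

S=>AS=>xwS=>xwAS=>xwwABS=>xwwwABBS=>xwwwxwBBS=>xwwwxwwwBS=>xwwwxwwwwwS=>xwwwxwwwwwxx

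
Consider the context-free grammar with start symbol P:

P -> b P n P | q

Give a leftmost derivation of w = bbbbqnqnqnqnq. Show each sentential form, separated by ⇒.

P ⇒ bPnP   [P -> b P n P]
bPnP ⇒ bbPnPnP   [P -> b P n P]
bbPnPnP ⇒ bbbPnPnPnP   [P -> b P n P]
bbbPnPnPnP ⇒ bbbbPnPnPnPnP   [P -> b P n P]
bbbbPnPnPnPnP ⇒ bbbbqnPnPnPnP   [P -> q]
bbbbqnPnPnPnP ⇒ bbbbqnqnPnPnP   [P -> q]
bbbbqnqnPnPnP ⇒ bbbbqnqnqnPnP   [P -> q]
bbbbqnqnqnPnP ⇒ bbbbqnqnqnqnP   [P -> q]
bbbbqnqnqnqnP ⇒ bbbbqnqnqnqnq   [P -> q]

P⇒bPnP⇒bbPnPnP⇒bbbPnPnPnP⇒bbbbPnPnPnPnP⇒bbbbqnPnPnPnP⇒bbbbqnqnPnPnP⇒bbbbqnqnqnPnP⇒bbbbqnqnqnqnP⇒bbbbqnqnqnqnq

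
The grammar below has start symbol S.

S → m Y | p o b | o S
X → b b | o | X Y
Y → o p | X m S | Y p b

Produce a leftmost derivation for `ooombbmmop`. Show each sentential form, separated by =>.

S=>oS=>ooS=>oooS=>ooomY=>ooomXmS=>ooombbmS=>ooombbmmY=>ooombbmmop

S => oS   [S → o S]
oS => ooS   [S → o S]
ooS => oooS   [S → o S]
oooS => ooomY   [S → m Y]
ooomY => ooomXmS   [Y → X m S]
ooomXmS => ooombbmS   [X → b b]
ooombbmS => ooombbmmY   [S → m Y]
ooombbmmY => ooombbmmop   [Y → o p]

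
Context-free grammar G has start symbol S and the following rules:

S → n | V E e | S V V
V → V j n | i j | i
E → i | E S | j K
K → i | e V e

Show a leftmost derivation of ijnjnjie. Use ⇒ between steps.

S⇒VEe⇒VjnEe⇒VjnjnEe⇒ijnjnEe⇒ijnjnjKe⇒ijnjnjie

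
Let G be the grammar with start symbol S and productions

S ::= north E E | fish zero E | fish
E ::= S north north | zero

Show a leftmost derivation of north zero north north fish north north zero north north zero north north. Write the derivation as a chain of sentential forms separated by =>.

S => north E E   [S ::= north E E]
north E E => north zero E   [E ::= zero]
north zero E => north zero S north north   [E ::= S north north]
north zero S north north => north zero north E E north north   [S ::= north E E]
north zero north E E north north => north zero north S north north E north north   [E ::= S north north]
north zero north S north north E north north => north zero north north E E north north E north north   [S ::= north E E]
north zero north north E E north north E north north => north zero north north S north north E north north E north north   [E ::= S north north]
north zero north north S north north E north north E north north => north zero north north fish north north E north north E north north   [S ::= fish]
north zero north north fish north north E north north E north north => north zero north north fish north north zero north north E north north   [E ::= zero]
north zero north north fish north north zero north north E north north => north zero north north fish north north zero north north zero north north   [E ::= zero]

S => north E E => north zero E => north zero S north north => north zero north E E north north => north zero north S north north E north north => north zero north north E E north north E north north => north zero north north S north north E north north E north north => north zero north north fish north north E north north E north north => north zero north north fish north north zero north north E north north => north zero north north fish north north zero north north zero north north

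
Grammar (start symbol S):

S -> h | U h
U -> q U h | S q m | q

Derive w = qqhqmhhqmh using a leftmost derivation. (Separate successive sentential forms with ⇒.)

S ⇒ Uh   [S -> U h]
Uh ⇒ Sqmh   [U -> S q m]
Sqmh ⇒ Uhqmh   [S -> U h]
Uhqmh ⇒ qUhhqmh   [U -> q U h]
qUhhqmh ⇒ qSqmhhqmh   [U -> S q m]
qSqmhhqmh ⇒ qUhqmhhqmh   [S -> U h]
qUhqmhhqmh ⇒ qqhqmhhqmh   [U -> q]

S⇒Uh⇒Sqmh⇒Uhqmh⇒qUhhqmh⇒qSqmhhqmh⇒qUhqmhhqmh⇒qqhqmhhqmh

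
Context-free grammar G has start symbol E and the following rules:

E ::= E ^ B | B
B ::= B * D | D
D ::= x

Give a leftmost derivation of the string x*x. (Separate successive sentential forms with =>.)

E=>B=>B*D=>D*D=>x*D=>x*x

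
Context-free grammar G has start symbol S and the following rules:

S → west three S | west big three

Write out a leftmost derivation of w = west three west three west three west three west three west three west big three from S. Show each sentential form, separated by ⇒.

S ⇒ west three S ⇒ west three west three S ⇒ west three west three west three S ⇒ west three west three west three west three S ⇒ west three west three west three west three west three S ⇒ west three west three west three west three west three west three S ⇒ west three west three west three west three west three west three west big three

S ⇒ west three S   [S → west three S]
west three S ⇒ west three west three S   [S → west three S]
west three west three S ⇒ west three west three west three S   [S → west three S]
west three west three west three S ⇒ west three west three west three west three S   [S → west three S]
west three west three west three west three S ⇒ west three west three west three west three west three S   [S → west three S]
west three west three west three west three west three S ⇒ west three west three west three west three west three west three S   [S → west three S]
west three west three west three west three west three west three S ⇒ west three west three west three west three west three west three west big three   [S → west big three]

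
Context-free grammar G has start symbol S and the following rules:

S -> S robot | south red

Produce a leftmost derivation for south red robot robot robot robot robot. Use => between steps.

S => S robot => S robot robot => S robot robot robot => S robot robot robot robot => S robot robot robot robot robot => south red robot robot robot robot robot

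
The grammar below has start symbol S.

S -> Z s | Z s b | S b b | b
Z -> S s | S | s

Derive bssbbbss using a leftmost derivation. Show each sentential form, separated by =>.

S=>Zs=>Sss=>Sbbss=>Zsbbbss=>Sssbbbss=>bssbbbss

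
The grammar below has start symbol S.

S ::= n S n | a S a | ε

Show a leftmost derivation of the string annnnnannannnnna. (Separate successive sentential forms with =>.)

S => aSa => anSna => annSnna => annnSnnna => annnnSnnnna => annnnnSnnnnna => annnnnaSannnnna => annnnnanSnannnnna => annnnnannannnnna

S => aSa   [S ::= a S a]
aSa => anSna   [S ::= n S n]
anSna => annSnna   [S ::= n S n]
annSnna => annnSnnna   [S ::= n S n]
annnSnnna => annnnSnnnna   [S ::= n S n]
annnnSnnnna => annnnnSnnnnna   [S ::= n S n]
annnnnSnnnnna => annnnnaSannnnna   [S ::= a S a]
annnnnaSannnnna => annnnnanSnannnnna   [S ::= n S n]
annnnnanSnannnnna => annnnnannannnnna   [S ::= ε]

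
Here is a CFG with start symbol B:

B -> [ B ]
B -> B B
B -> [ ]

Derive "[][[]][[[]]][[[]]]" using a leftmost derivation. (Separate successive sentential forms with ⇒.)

B ⇒ BB ⇒ BBB ⇒ []BB ⇒ []BBB ⇒ [][B]BB ⇒ [][[]]BB ⇒ [][[]][B]B ⇒ [][[]][[B]]B ⇒ [][[]][[[]]]B ⇒ [][[]][[[]]][B] ⇒ [][[]][[[]]][[B]] ⇒ [][[]][[[]]][[[]]]

B ⇒ BB   [B -> B B]
BB ⇒ BBB   [B -> B B]
BBB ⇒ []BB   [B -> [ ]]
[]BB ⇒ []BBB   [B -> B B]
[]BBB ⇒ [][B]BB   [B -> [ B ]]
[][B]BB ⇒ [][[]]BB   [B -> [ ]]
[][[]]BB ⇒ [][[]][B]B   [B -> [ B ]]
[][[]][B]B ⇒ [][[]][[B]]B   [B -> [ B ]]
[][[]][[B]]B ⇒ [][[]][[[]]]B   [B -> [ ]]
[][[]][[[]]]B ⇒ [][[]][[[]]][B]   [B -> [ B ]]
[][[]][[[]]][B] ⇒ [][[]][[[]]][[B]]   [B -> [ B ]]
[][[]][[[]]][[B]] ⇒ [][[]][[[]]][[[]]]   [B -> [ ]]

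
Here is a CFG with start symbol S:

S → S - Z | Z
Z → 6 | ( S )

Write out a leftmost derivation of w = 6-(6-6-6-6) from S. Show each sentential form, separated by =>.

S => S-Z => Z-Z => 6-Z => 6-(S) => 6-(S-Z) => 6-(S-Z-Z) => 6-(S-Z-Z-Z) => 6-(Z-Z-Z-Z) => 6-(6-Z-Z-Z) => 6-(6-6-Z-Z) => 6-(6-6-6-Z) => 6-(6-6-6-6)

S => S-Z   [S → S - Z]
S-Z => Z-Z   [S → Z]
Z-Z => 6-Z   [Z → 6]
6-Z => 6-(S)   [Z → ( S )]
6-(S) => 6-(S-Z)   [S → S - Z]
6-(S-Z) => 6-(S-Z-Z)   [S → S - Z]
6-(S-Z-Z) => 6-(S-Z-Z-Z)   [S → S - Z]
6-(S-Z-Z-Z) => 6-(Z-Z-Z-Z)   [S → Z]
6-(Z-Z-Z-Z) => 6-(6-Z-Z-Z)   [Z → 6]
6-(6-Z-Z-Z) => 6-(6-6-Z-Z)   [Z → 6]
6-(6-6-Z-Z) => 6-(6-6-6-Z)   [Z → 6]
6-(6-6-6-Z) => 6-(6-6-6-6)   [Z → 6]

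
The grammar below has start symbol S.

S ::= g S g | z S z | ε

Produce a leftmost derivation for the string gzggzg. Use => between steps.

S => gSg => gzSzg => gzgSgzg => gzggzg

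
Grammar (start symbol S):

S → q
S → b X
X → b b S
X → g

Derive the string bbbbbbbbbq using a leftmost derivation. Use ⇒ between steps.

S ⇒ bX ⇒ bbbS ⇒ bbbbX ⇒ bbbbbbS ⇒ bbbbbbbX ⇒ bbbbbbbbbS ⇒ bbbbbbbbbq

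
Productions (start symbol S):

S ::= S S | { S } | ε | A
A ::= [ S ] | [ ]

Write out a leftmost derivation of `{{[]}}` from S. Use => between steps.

S=>{S}=>{{S}}=>{{SS}}=>{{AS}}=>{{[]S}}=>{{[]}}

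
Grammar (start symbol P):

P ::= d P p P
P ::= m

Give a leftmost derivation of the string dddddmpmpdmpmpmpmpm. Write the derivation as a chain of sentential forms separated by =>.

P => dPpP => ddPpPpP => dddPpPpPpP => ddddPpPpPpPpP => dddddPpPpPpPpPpP => dddddmpPpPpPpPpP => dddddmpmpPpPpPpP => dddddmpmpdPpPpPpPpP => dddddmpmpdmpPpPpPpP => dddddmpmpdmpmpPpPpP => dddddmpmpdmpmpmpPpP => dddddmpmpdmpmpmpmpP => dddddmpmpdmpmpmpmpm

P => dPpP   [P ::= d P p P]
dPpP => ddPpPpP   [P ::= d P p P]
ddPpPpP => dddPpPpPpP   [P ::= d P p P]
dddPpPpPpP => ddddPpPpPpPpP   [P ::= d P p P]
ddddPpPpPpPpP => dddddPpPpPpPpPpP   [P ::= d P p P]
dddddPpPpPpPpPpP => dddddmpPpPpPpPpP   [P ::= m]
dddddmpPpPpPpPpP => dddddmpmpPpPpPpP   [P ::= m]
dddddmpmpPpPpPpP => dddddmpmpdPpPpPpPpP   [P ::= d P p P]
dddddmpmpdPpPpPpPpP => dddddmpmpdmpPpPpPpP   [P ::= m]
dddddmpmpdmpPpPpPpP => dddddmpmpdmpmpPpPpP   [P ::= m]
dddddmpmpdmpmpPpPpP => dddddmpmpdmpmpmpPpP   [P ::= m]
dddddmpmpdmpmpmpPpP => dddddmpmpdmpmpmpmpP   [P ::= m]
dddddmpmpdmpmpmpmpP => dddddmpmpdmpmpmpmpm   [P ::= m]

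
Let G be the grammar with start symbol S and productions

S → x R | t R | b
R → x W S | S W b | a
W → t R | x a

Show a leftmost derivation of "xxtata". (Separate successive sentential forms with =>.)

S => xR => xxWS => xxtRS => xxtaS => xxtatR => xxtata

S => xR   [S → x R]
xR => xxWS   [R → x W S]
xxWS => xxtRS   [W → t R]
xxtRS => xxtaS   [R → a]
xxtaS => xxtatR   [S → t R]
xxtatR => xxtata   [R → a]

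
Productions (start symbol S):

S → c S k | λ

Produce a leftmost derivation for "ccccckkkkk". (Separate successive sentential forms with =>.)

S=>cSk=>ccSkk=>cccSkkk=>ccccSkkkk=>cccccSkkkkk=>ccccckkkkk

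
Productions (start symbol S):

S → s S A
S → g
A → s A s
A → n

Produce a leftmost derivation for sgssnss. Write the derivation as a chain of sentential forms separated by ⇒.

S⇒sSA⇒sgA⇒sgsAs⇒sgssAss⇒sgssnss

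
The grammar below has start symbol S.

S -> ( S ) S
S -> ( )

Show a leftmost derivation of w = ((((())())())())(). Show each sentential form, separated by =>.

S => (S)S   [S -> ( S ) S]
(S)S => ((S)S)S   [S -> ( S ) S]
((S)S)S => (((S)S)S)S   [S -> ( S ) S]
(((S)S)S)S => ((((S)S)S)S)S   [S -> ( S ) S]
((((S)S)S)S)S => ((((())S)S)S)S   [S -> ( )]
((((())S)S)S)S => ((((())())S)S)S   [S -> ( )]
((((())())S)S)S => ((((())())())S)S   [S -> ( )]
((((())())())S)S => ((((())())())())S   [S -> ( )]
((((())())())())S => ((((())())())())()   [S -> ( )]

S => (S)S => ((S)S)S => (((S)S)S)S => ((((S)S)S)S)S => ((((())S)S)S)S => ((((())())S)S)S => ((((())())())S)S => ((((())())())())S => ((((())())())())()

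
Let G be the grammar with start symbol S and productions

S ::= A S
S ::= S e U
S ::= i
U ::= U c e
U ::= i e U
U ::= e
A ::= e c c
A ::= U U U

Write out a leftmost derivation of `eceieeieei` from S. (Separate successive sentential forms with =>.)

S=>AS=>UUUS=>UceUUS=>eceUUS=>eceieUUS=>eceieeUS=>eceieeieUS=>eceieeieeS=>eceieeieei

S => AS   [S ::= A S]
AS => UUUS   [A ::= U U U]
UUUS => UceUUS   [U ::= U c e]
UceUUS => eceUUS   [U ::= e]
eceUUS => eceieUUS   [U ::= i e U]
eceieUUS => eceieeUS   [U ::= e]
eceieeUS => eceieeieUS   [U ::= i e U]
eceieeieUS => eceieeieeS   [U ::= e]
eceieeieeS => eceieeieei   [S ::= i]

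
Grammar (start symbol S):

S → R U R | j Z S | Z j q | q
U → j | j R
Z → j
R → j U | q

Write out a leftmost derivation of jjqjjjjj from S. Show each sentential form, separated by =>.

S => RUR   [S → R U R]
RUR => jUUR   [R → j U]
jUUR => jjRUR   [U → j R]
jjRUR => jjqUR   [R → q]
jjqUR => jjqjR   [U → j]
jjqjR => jjqjjU   [R → j U]
jjqjjU => jjqjjjR   [U → j R]
jjqjjjR => jjqjjjjU   [R → j U]
jjqjjjjU => jjqjjjjj   [U → j]

S => RUR => jUUR => jjRUR => jjqUR => jjqjR => jjqjjU => jjqjjjR => jjqjjjjU => jjqjjjjj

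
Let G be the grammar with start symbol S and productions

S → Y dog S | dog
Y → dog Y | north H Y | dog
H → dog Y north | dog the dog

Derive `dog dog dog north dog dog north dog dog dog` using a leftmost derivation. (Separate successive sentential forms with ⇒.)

S ⇒ Y dog S ⇒ dog Y dog S ⇒ dog dog dog S ⇒ dog dog dog Y dog S ⇒ dog dog dog north H Y dog S ⇒ dog dog dog north dog Y north Y dog S ⇒ dog dog dog north dog dog north Y dog S ⇒ dog dog dog north dog dog north dog dog S ⇒ dog dog dog north dog dog north dog dog dog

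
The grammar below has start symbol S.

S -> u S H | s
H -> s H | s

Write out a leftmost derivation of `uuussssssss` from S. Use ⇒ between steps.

S ⇒ uSH   [S -> u S H]
uSH ⇒ uuSHH   [S -> u S H]
uuSHH ⇒ uuuSHHH   [S -> u S H]
uuuSHHH ⇒ uuusHHH   [S -> s]
uuusHHH ⇒ uuussHHH   [H -> s H]
uuussHHH ⇒ uuusssHHH   [H -> s H]
uuusssHHH ⇒ uuussssHH   [H -> s]
uuussssHH ⇒ uuusssssHH   [H -> s H]
uuusssssHH ⇒ uuussssssHH   [H -> s H]
uuussssssHH ⇒ uuusssssssH   [H -> s]
uuusssssssH ⇒ uuussssssss   [H -> s]

S ⇒ uSH ⇒ uuSHH ⇒ uuuSHHH ⇒ uuusHHH ⇒ uuussHHH ⇒ uuusssHHH ⇒ uuussssHH ⇒ uuusssssHH ⇒ uuussssssHH ⇒ uuusssssssH ⇒ uuussssssss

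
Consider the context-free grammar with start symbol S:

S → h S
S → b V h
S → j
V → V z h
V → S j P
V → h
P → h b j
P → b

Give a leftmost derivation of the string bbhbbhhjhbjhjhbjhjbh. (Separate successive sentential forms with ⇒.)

S ⇒ bVh   [S → b V h]
bVh ⇒ bSjPh   [V → S j P]
bSjPh ⇒ bbVhjPh   [S → b V h]
bbVhjPh ⇒ bbSjPhjPh   [V → S j P]
bbSjPhjPh ⇒ bbhSjPhjPh   [S → h S]
bbhSjPhjPh ⇒ bbhbVhjPhjPh   [S → b V h]
bbhbVhjPhjPh ⇒ bbhbSjPhjPhjPh   [V → S j P]
bbhbSjPhjPhjPh ⇒ bbhbbVhjPhjPhjPh   [S → b V h]
bbhbbVhjPhjPhjPh ⇒ bbhbbhhjPhjPhjPh   [V → h]
bbhbbhhjPhjPhjPh ⇒ bbhbbhhjhbjhjPhjPh   [P → h b j]
bbhbbhhjhbjhjPhjPh ⇒ bbhbbhhjhbjhjhbjhjPh   [P → h b j]
bbhbbhhjhbjhjhbjhjPh ⇒ bbhbbhhjhbjhjhbjhjbh   [P → b]

S⇒bVh⇒bSjPh⇒bbVhjPh⇒bbSjPhjPh⇒bbhSjPhjPh⇒bbhbVhjPhjPh⇒bbhbSjPhjPhjPh⇒bbhbbVhjPhjPhjPh⇒bbhbbhhjPhjPhjPh⇒bbhbbhhjhbjhjPhjPh⇒bbhbbhhjhbjhjhbjhjPh⇒bbhbbhhjhbjhjhbjhjbh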